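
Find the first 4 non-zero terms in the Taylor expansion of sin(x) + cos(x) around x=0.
-x^3/6 - x^2/2 + x + 1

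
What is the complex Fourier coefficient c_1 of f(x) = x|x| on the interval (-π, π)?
Compute the real Fourier coefficients first: a_1 = 0, b_1 = (-8 + 2·π^2)/π.
Then c_1 = (a_1 − i·b_1)/2 = -i·π + 4·i/π.

Final answer: -i·π + 4·i/π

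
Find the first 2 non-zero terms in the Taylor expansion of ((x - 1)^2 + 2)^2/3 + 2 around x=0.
5 - 4·x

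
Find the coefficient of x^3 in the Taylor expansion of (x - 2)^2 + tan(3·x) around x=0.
Expand to order 3: (x - 2)^2 + tan(3·x) = 9·x^3 + x^2 - x + 4 + O(x^4).
The coefficient of x^3 is 9.

Final answer: 9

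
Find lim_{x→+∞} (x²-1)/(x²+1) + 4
Evaluate the dominant behaviour as x → +∞; each term tends to a finite value or vanishes.
Limit = 5.

Final answer: 5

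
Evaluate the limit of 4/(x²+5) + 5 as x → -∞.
Evaluate the dominant behaviour as x → -∞; each term tends to a finite value or vanishes.
Limit = 5.

Final answer: 5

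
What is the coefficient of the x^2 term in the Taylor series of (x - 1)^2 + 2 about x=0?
Expand to order 2: (x - 1)^2 + 2 = x^2 - 2·x + 3 + O(x^3).
The coefficient of x^2 is 1.

Final answer: 1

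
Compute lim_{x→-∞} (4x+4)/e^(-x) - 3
The quotient is an ∞/∞ indeterminate form as x → -∞.
Compare growth rates of the dominant terms (exponentials ≫ polynomials ≫ logarithms), or apply L'Hôpital's rule; the quotient → 0.
Adding the constant: 0 - 3 = -3. Limit = -3.

Final answer: -3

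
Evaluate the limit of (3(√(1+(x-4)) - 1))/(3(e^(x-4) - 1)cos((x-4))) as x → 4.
Both numerator and denominator → 0 as x → 4; this is a 0/0 indeterminate form.
Expand each to leading order near x = 4: numerator ~ 3·(x - 4)/2, denominator ~ 3·(x - 4).
The limit of the ratio is 1/2.

Final answer: 1/2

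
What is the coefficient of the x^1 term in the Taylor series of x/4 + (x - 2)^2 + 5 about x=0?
Expand to order 1: x/4 + (x - 2)^2 + 5 = 9 - 15·x/4 + O(x^2).
The coefficient of x^1 is -15/4.

Final answer: -15/4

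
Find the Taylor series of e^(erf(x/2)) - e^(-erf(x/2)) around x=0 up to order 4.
x^3·(-1/(6·√(π)) + 1/(3·π^(3/2))) + 2·x/√(π)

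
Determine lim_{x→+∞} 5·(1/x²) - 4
Evaluate the dominant behaviour as x → +∞; each term tends to a finite value or vanishes.
Limit = -4.

Final answer: -4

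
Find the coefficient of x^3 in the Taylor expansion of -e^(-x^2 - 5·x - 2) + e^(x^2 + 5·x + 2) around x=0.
Expand to order 3: -e^(-x^2 - 5·x - 2) + e^(x^2 + 5·x + 2) = x^3·(95·e^(-2)/6 + 155·e^(2)/6) + x^2·(-23·e^(-2)/2 + 27·e^(2)/2) + x·(5·e^(-2) + 5·e^(2)) - e^(-2) + e^(2) + O(x^4).
The coefficient of x^3 is 95·e^(-2)/6 + 155·e^(2)/6.

Final answer: 95·e^(-2)/6 + 155·e^(2)/6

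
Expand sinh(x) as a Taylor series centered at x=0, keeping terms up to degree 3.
x^3/6 + x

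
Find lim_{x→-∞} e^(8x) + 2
Evaluate the dominant behaviour as x → -∞; each term tends to a finite value or vanishes.
Limit = 2.

Final answer: 2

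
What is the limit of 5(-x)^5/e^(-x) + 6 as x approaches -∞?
The quotient is an ∞/∞ indeterminate form as x → -∞.
Compare growth rates of the dominant terms (exponentials ≫ polynomials ≫ logarithms), or apply L'Hôpital's rule; the quotient → 0.
Adding the constant: 0 + 6 = 6. Limit = 6.

Final answer: 6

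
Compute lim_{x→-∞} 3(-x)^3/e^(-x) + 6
The quotient is an ∞/∞ indeterminate form as x → -∞.
Compare growth rates of the dominant terms (exponentials ≫ polynomials ≫ logarithms), or apply L'Hôpital's rule; the quotient → 0.
Adding the constant: 0 + 6 = 6. Limit = 6.

Final answer: 6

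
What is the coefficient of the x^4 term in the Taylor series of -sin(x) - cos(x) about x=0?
Expand to order 4: -sin(x) - cos(x) = -x^4/24 + x^3/6 + x^2/2 - x - 1 + O(x^5).
The coefficient of x^4 is -1/24.

Final answer: -1/24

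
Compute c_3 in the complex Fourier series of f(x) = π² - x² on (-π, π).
Compute the real Fourier coefficients first: a_3 = 4/9, b_3 = 0.
Then c_3 = (a_3 − i·b_3)/2 = 2/9.

Final answer: 2/9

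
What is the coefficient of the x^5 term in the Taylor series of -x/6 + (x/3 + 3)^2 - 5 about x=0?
Expand to order 5: -x/6 + (x/3 + 3)^2 - 5 = x^2/9 + 11·x/6 + 4 + O(x^6).
The coefficient of x^5 is 0.

Final answer: 0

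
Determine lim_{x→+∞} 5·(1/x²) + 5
Evaluate the dominant behaviour as x → +∞; each term tends to a finite value or vanishes.
Limit = 5.

Final answer: 5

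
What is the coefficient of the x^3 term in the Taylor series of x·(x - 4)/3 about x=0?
Expand to order 3: x·(x - 4)/3 = x^2/3 - 4·x/3 + O(x^4).
The coefficient of x^3 is 0.

Final answer: 0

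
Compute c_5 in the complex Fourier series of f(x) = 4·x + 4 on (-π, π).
Compute the real Fourier coefficients first: a_5 = 0, b_5 = 8/5.
Then c_5 = (a_5 − i·b_5)/2 = -4·i/5.

Final answer: -4·i/5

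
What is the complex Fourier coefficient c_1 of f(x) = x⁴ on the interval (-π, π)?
Compute the real Fourier coefficients first: a_1 = 48 - 8·π^2, b_1 = 0.
Then c_1 = (a_1 − i·b_1)/2 = 24 - 4·π^2.

Final answer: 24 - 4·π^2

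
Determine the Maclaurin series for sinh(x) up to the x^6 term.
x^5/120 + x^3/6 + x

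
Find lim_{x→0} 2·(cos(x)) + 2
Direct substitution at x = 0 gives 4.

Final answer: 4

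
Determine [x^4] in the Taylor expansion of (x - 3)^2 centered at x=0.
Expand to order 4: (x - 3)^2 = x^2 - 6·x + 9 + O(x^5).
The coefficient of x^4 is 0.

Final answer: 0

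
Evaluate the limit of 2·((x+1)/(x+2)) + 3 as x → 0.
Direct substitution at x = 0 gives 4.

Final answer: 4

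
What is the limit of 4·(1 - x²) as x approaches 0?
Direct substitution at x = 0 gives 4.

Final answer: 4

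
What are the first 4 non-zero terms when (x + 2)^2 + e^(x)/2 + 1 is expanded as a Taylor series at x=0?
x^3/12 + 5·x^2/4 + 9·x/2 + 11/2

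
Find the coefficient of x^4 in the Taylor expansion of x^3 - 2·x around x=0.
Expand to order 4: x^3 - 2·x = x^3 - 2·x + O(x^5).
The coefficient of x^4 is 0.

Final answer: 0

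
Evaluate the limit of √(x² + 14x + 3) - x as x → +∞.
As x → +∞: multiply by the conjugate to get (14x+3)/(√(x²+14x+3)+x); the denominator ~ 2x, so the limit is 14/2 = 7.
Limit = 7.

Final answer: 7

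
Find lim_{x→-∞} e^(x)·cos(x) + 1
Evaluate the dominant behaviour as x → -∞; each term tends to a finite value or vanishes.
Limit = 1.

Final answer: 1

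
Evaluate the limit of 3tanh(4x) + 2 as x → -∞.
Evaluate the dominant behaviour as x → -∞; each term tends to a finite value or vanishes.
Limit = -1.

Final answer: -1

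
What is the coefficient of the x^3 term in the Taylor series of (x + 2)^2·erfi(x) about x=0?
Expand to order 3: (x + 2)^2·erfi(x) = 14·x^3/(3·√(π)) + 8·x^2/√(π) + 8·x/√(π) + O(x^4).
The coefficient of x^3 is 14/(3·√(π)).

Final answer: 14/(3·√(π))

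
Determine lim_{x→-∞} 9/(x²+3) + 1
Evaluate the dominant behaviour as x → -∞; each term tends to a finite value or vanishes.
Limit = 1.

Final answer: 1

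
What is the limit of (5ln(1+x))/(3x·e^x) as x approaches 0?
Both numerator and denominator → 0 as x → 0; this is a 0/0 indeterminate form.
Expand each to leading order near x = 0: numerator ~ 5·x, denominator ~ 3·x.
The limit of the ratio is 5/3.

Final answer: 5/3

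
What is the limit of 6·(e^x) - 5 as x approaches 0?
Direct substitution at x = 0 gives 1.

Final answer: 1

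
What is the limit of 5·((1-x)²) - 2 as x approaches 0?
Direct substitution at x = 0 gives 3.

Final answer: 3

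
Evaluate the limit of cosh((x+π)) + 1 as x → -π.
Direct substitution at x = -π gives 2.

Final answer: 2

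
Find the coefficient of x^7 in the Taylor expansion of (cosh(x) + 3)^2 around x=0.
Expand to order 7: (cosh(x) + 3)^2 = 19·x^6/360 + 7·x^4/12 + 4·x^2 + 16 + O(x^8).
The coefficient of x^7 is 0.

Final answer: 0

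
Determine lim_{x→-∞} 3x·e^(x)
This is a 0·∞ indeterminate form at x → -∞.
Rewrite the product as 3x / e^(-x) (an ∞/∞ form) and apply L'Hôpital, or use the standard hierarchy e^(|x|) ≫ |x| as x → -∞.
The indeterminate product → 0, so the limit = 0.

Final answer: 0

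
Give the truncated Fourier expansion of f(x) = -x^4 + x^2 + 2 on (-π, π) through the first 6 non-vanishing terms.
(-52 + 8·π^2)·cos(x) + (4 - 2·π^2)·cos(2·x) + (-28/27 + 8·π^2/9)·cos(3·x) + (7/16 - π^2/2)·cos(4·x) + (-148/625 + 8·π^2/25)·cos(5·x) - π^4/5 + 2 + π^2/3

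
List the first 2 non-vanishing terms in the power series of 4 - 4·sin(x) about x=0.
4 - 4·x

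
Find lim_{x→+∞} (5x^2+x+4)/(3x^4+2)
This is an ∞/∞ indeterminate form as x → +∞.
Divide numerator and denominator by x^4 and let the lower-order terms vanish; the numerator's degree 2 is below the denominator's degree 4, so the quotient → 0.
Limit = 0.

Final answer: 0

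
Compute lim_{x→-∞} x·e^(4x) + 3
The product is a 0·∞ indeterminate form at x → -∞.
Rewrite the product as x / e^(-4x) (an ∞/∞ form) and apply L'Hôpital, or use the standard hierarchy e^(4|x|) ≫ |x| as x → -∞.
The indeterminate product → 0, so the limit = 3.

Final answer: 3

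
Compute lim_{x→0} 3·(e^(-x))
Direct substitution at x = 0 gives 3.

Final answer: 3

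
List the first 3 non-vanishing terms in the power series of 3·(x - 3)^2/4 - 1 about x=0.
3·x^2/4 - 9·x/2 + 23/4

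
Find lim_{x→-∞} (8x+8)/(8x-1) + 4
Evaluate the dominant behaviour as x → -∞; each term tends to a finite value or vanishes.
Limit = 5.

Final answer: 5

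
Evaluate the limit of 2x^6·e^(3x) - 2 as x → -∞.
The product is a 0·∞ indeterminate form at x → -∞.
Rewrite the product as 2x^6 / e^(-3x) (an ∞/∞ form) and apply L'Hôpital, or use the standard hierarchy e^(3|x|) ≫ |x^6| as x → -∞.
The indeterminate product → 0, so the limit = -2.

Final answer: -2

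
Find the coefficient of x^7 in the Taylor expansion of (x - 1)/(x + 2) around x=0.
Expand to order 7: (x - 1)/(x + 2) = 3·x^7/256 - 3·x^6/128 + 3·x^5/64 - 3·x^4/32 + 3·x^3/16 - 3·x^2/8 + 3·x/4 - 1/2 + O(x^8).
The coefficient of x^7 is 3/256.

Final answer: 3/256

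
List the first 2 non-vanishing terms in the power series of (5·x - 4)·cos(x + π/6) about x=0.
x·(2 + 5·√(3)/2) - 2·√(3)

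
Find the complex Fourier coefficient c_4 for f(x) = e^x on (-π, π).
Compute the real Fourier coefficients first: a_4 = (-1 + e^(2·π))·e^(-π)/(17·π), b_4 = (4 - 4·e^(2·π))·e^(-π)/(17·π).
Then c_4 = (a_4 − i·b_4)/2 = -e^(-π)/(34·π) + e^(π)/(34·π) - 2·i·e^(-π)/(17·π) + 2·i·e^(π)/(17·π).

Final answer: -e^(-π)/(34·π) + e^(π)/(34·π) - 2·i·e^(-π)/(17·π) + 2·i·e^(π)/(17·π)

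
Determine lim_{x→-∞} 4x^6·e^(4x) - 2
The product is a 0·∞ indeterminate form at x → -∞.
Rewrite the product as 4x^6 / e^(-4x) (an ∞/∞ form) and apply L'Hôpital, or use the standard hierarchy e^(4|x|) ≫ |x^6| as x → -∞.
The indeterminate product → 0, so the limit = -2.

Final answer: -2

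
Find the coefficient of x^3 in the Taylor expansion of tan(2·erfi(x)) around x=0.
Expand to order 3: tan(2·erfi(x)) = x^3·(4/(3·√(π)) + 64/(3·π^(3/2))) + 4·x/√(π) + O(x^4).
The coefficient of x^3 is 4/(3·√(π)) + 64/(3·π^(3/2)).

Final answer: 4/(3·√(π)) + 64/(3·π^(3/2))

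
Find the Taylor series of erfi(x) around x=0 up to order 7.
x^7/(21·√(π)) + x^5/(5·√(π)) + 2·x^3/(3·√(π)) + 2·x/√(π)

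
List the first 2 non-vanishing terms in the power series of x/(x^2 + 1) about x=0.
-x^3 + x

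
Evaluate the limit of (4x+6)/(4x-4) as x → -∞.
Evaluate the dominant behaviour as x → -∞; each term tends to a finite value or vanishes.
Limit = 1.

Final answer: 1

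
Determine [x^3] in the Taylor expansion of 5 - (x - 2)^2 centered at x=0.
Expand to order 3: 5 - (x - 2)^2 = -x^2 + 4·x + 1 + O(x^4).
The coefficient of x^3 is 0.

Final answer: 0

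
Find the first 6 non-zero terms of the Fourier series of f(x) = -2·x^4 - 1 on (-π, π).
(-96 + 16·π^2)·cos(x) + (6 - 4·π^2)·cos(2·x) + (-32/27 + 16·π^2/9)·cos(3·x) + (3/8 - π^2)·cos(4·x) + (-96/625 + 16·π^2/25)·cos(5·x) - 2·π^4/5 - 1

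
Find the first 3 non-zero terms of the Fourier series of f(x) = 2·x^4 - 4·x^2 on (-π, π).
(112 - 16·π^2)·cos(x) + (-10 + 4·π^2)·cos(2·x) - 4·π^2/3 + 2·π^4/5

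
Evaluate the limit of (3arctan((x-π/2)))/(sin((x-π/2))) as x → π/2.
Both numerator and denominator → 0 as x → π/2; this is a 0/0 indeterminate form.
Expand each to leading order near x = π/2: numerator ~ 3·(x - π/2), denominator ~ (x - π/2).
The limit of the ratio is 3.

Final answer: 3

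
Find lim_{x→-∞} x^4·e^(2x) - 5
The product is a 0·∞ indeterminate form at x → -∞.
Rewrite the product as x^4 / e^(-2x) (an ∞/∞ form) and apply L'Hôpital, or use the standard hierarchy e^(2|x|) ≫ |x^4| as x → -∞.
The indeterminate product → 0, so the limit = -5.

Final answer: -5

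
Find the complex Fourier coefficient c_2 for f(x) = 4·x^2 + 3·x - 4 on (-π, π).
Compute the real Fourier coefficients first: a_2 = 4, b_2 = -3.
Then c_2 = (a_2 − i·b_2)/2 = 2 + 3·i/2.

Final answer: 2 + 3·i/2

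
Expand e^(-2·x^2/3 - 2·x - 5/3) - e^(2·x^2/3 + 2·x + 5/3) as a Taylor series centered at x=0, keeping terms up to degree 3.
-8·x^3·e^(5/3)/3 + x^2·(-8·e^(5/3)/3 + 4·e^(-5/3)/3) + x·(-2·e^(5/3) - 2·e^(-5/3)) - e^(5/3) + e^(-5/3)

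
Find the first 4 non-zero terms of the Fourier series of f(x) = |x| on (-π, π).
-4·cos(x)/π - 4·cos(3·x)/(9·π) - 4·cos(5·x)/(25·π) + π/2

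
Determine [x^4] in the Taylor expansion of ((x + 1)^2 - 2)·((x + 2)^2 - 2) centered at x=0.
Expand to order 4: ((x + 1)^2 - 2)·((x + 2)^2 - 2) = x^4 + 6·x^3 + 9·x^2 - 2 + O(x^5).
The coefficient of x^4 is 1.

Final answer: 1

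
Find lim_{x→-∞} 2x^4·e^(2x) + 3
The product is a 0·∞ indeterminate form at x → -∞.
Rewrite the product as 2x^4 / e^(-2x) (an ∞/∞ form) and apply L'Hôpital, or use the standard hierarchy e^(2|x|) ≫ |x^4| as x → -∞.
The indeterminate product → 0, so the limit = 3.

Final answer: 3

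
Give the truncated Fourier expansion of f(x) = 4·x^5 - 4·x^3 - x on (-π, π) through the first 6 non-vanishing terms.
(-168·π^2 + 8·π^4 + 1006)·sin(x) + (-4·π^4 - 35 + 24·π^2)·sin(2·x) + (-232·π^2/27 + 410/81 + 8·π^4/3)·sin(3·x) + (-2·π^4 - 19/16 + 9·π^2/2)·sin(4·x) + (-72·π^2/25 + 182/625 + 8·π^4/5)·sin(5·x) + (-4·π^4/3 - 1/81 + 56·π^2/27)·sin(6·x)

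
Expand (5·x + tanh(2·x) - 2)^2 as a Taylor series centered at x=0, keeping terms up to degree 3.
32·x^3/3 + 49·x^2 - 28·x + 4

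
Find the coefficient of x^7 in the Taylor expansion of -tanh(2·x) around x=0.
Expand to order 7: -tanh(2·x) = 2176·x^7/315 - 64·x^5/15 + 8·x^3/3 - 2·x + O(x^8).
The coefficient of x^7 is 2176/315.

Final answer: 2176/315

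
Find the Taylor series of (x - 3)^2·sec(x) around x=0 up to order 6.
233·x^6/240 - 5·x^5/4 + 19·x^4/8 - 3·x^3 + 11·x^2/2 - 6·x + 9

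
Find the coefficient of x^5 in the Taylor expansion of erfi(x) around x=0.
Expand to order 5: erfi(x) = x^5/(5·√(π)) + 2·x^3/(3·√(π)) + 2·x/√(π) + O(x^6).
The coefficient of x^5 is 1/(5·√(π)).

Final answer: 1/(5·√(π))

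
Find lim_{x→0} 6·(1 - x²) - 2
Direct substitution at x = 0 gives 4.

Final answer: 4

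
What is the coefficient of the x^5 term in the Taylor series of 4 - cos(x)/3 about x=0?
Expand to order 5: 4 - cos(x)/3 = -x^4/72 + x^2/6 + 11/3 + O(x^6).
The coefficient of x^5 is 0.

Final answer: 0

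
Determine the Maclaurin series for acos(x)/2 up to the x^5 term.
-3·x^5/80 - x^3/12 - x/2 + π/4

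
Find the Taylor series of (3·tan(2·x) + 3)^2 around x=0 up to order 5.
384·x^5/5 + 96·x^4 + 48·x^3 + 36·x^2 + 36·x + 9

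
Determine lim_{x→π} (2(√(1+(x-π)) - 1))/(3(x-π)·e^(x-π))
Both numerator and denominator → 0 as x → π; this is a 0/0 indeterminate form.
Expand each to leading order near x = π: numerator ~ (x - π), denominator ~ 3·(x - π).
The limit of the ratio is 1/3.

Final answer: 1/3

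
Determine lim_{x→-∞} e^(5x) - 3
Evaluate the dominant behaviour as x → -∞; each term tends to a finite value or vanishes.
Limit = -3.

Final answer: -3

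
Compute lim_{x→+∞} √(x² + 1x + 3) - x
This is an ∞ − ∞ indeterminate form.
Multiply and divide by the conjugate √(x²+1x + 3) + x; the x² terms cancel, leaving (1x + 3)/(√(x²+1x + 3)+x) → 1/2.
Limit = 1/2.

Final answer: 1/2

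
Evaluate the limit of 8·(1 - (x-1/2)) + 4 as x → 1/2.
Direct substitution at x = 1/2 gives 12.

Final answer: 12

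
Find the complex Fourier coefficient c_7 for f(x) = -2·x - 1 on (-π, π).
Compute the real Fourier coefficients first: a_7 = 0, b_7 = -4/7.
Then c_7 = (a_7 − i·b_7)/2 = 2·i/7.

Final answer: 2·i/7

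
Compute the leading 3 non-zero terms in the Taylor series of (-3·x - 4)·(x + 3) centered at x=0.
-3·x^2 - 13·x - 12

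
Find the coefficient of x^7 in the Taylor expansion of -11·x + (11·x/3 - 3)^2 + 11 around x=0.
Expand to order 7: -11·x + (11·x/3 - 3)^2 + 11 = 121·x^2/9 - 33·x + 20 + O(x^8).
The coefficient of x^7 is 0.

Final answer: 0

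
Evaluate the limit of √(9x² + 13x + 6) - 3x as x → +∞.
As x → +∞: multiply by the conjugate to get (13x+6)/(√(9x²+13x+6)+3x); the denominator ~ 6x, so the limit is 13/6.
Limit = 13/6.

Final answer: 13/6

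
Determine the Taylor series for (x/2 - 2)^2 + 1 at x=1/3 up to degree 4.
157/36 - 11·(x - 1/3)/6 + (x - 1/3)^2/4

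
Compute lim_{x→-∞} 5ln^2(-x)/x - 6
The quotient is an ∞/∞ indeterminate form as x → -∞.
Compare growth rates of the dominant terms (exponentials ≫ polynomials ≫ logarithms), or apply L'Hôpital's rule; the quotient → 0.
Adding the constant: 0 - 6 = -6. Limit = -6.

Final answer: -6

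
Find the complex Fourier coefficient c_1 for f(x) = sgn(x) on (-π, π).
Compute the real Fourier coefficients first: a_1 = 0, b_1 = 4/π.
Then c_1 = (a_1 − i·b_1)/2 = -2·i/π.

Final answer: -2·i/π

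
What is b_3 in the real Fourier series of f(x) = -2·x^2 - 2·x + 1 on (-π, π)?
b_3 = (1/π) ∫_{-π}^{π} f(x)·sin(3x) dx.
Evaluate the integral (use parity and integration by parts as needed): b_3 = -4/3.

Final answer: -4/3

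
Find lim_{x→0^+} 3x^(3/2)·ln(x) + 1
The product is a 0·∞ indeterminate form at x → 0⁺.
Rewrite the product as 3·ln(x) / x^(-3/2) and apply L'Hôpital, or use the standard hierarchy x^(-3/2) ≫ |ln x| as x → 0⁺.
The indeterminate product → 0, so the limit = 1.

Final answer: 1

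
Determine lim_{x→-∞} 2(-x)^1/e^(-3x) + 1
The quotient is an ∞/∞ indeterminate form as x → -∞.
Compare growth rates of the dominant terms (exponentials ≫ polynomials ≫ logarithms), or apply L'Hôpital's rule; the quotient → 0.
Adding the constant: 0 + 1 = 1. Limit = 1.

Final answer: 1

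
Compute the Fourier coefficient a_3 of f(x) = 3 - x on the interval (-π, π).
a_3 = (1/π) ∫_{-π}^{π} f(x)·cos(3x) dx.
Evaluate the integral (use parity and integration by parts as needed): a_3 = 0.

Final answer: 0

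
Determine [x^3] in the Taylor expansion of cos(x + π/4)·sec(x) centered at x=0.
Expand to order 3: cos(x + π/4)·sec(x) = -√(2)·x^3/6 - √(2)·x/2 + √(2)/2 + O(x^4).
The coefficient of x^3 is -√(2)/6.

Final answer: -√(2)/6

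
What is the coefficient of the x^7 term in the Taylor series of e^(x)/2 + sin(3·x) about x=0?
Expand to order 7: e^(x)/2 + sin(3·x) = -4373·x^7/10080 + x^6/1440 + 487·x^5/240 + x^4/48 - 53·x^3/12 + x^2/4 + 7·x/2 + 1/2 + O(x^8).
The coefficient of x^7 is -4373/10080.

Final answer: -4373/10080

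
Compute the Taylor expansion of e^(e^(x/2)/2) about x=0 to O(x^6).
257·x^5·e^(1/2)/122880 + 49·x^4·e^(1/2)/6144 + 11·x^3·e^(1/2)/384 + 3·x^2·e^(1/2)/32 + x·e^(1/2)/4 + e^(1/2)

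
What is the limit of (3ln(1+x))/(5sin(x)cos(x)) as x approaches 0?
Both numerator and denominator → 0 as x → 0; this is a 0/0 indeterminate form.
Expand each to leading order near x = 0: numerator ~ 3·x, denominator ~ 5·x.
The limit of the ratio is 3/5.

Final answer: 3/5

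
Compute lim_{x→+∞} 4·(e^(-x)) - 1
Evaluate the dominant behaviour as x → +∞; each term tends to a finite value or vanishes.
Limit = -1.

Final answer: -1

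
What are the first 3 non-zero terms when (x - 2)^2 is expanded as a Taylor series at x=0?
x^2 - 4·x + 4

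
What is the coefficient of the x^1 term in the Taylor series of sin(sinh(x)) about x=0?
Expand to order 1: sin(sinh(x)) = x + O(x^2).
The coefficient of x^1 is 1.

Final answer: 1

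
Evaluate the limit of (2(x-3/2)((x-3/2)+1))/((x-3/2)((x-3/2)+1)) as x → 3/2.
Both numerator and denominator → 0 as x → 3/2; this is a 0/0 indeterminate form.
Expand each to leading order near x = 3/2: numerator ~ 2·(x - 3/2), denominator ~ (x - 3/2).
The limit of the ratio is 2.

Final answer: 2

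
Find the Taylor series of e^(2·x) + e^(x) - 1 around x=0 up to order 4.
17·x^4/24 + 3·x^3/2 + 5·x^2/2 + 3·x + 1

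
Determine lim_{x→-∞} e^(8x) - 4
Evaluate the dominant behaviour as x → -∞; each term tends to a finite value or vanishes.
Limit = -4.

Final answer: -4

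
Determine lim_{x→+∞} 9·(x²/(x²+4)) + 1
Evaluate the dominant behaviour as x → +∞; each term tends to a finite value or vanishes.
Limit = 10.

Final answer: 10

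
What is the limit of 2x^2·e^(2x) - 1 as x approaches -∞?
The product is a 0·∞ indeterminate form at x → -∞.
Rewrite the product as 2x^2 / e^(-2x) (an ∞/∞ form) and apply L'Hôpital, or use the standard hierarchy e^(2|x|) ≫ |x^2| as x → -∞.
The indeterminate product → 0, so the limit = -1.

Final answer: -1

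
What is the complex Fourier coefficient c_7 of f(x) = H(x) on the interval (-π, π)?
Compute the real Fourier coefficients first: a_7 = 0, b_7 = 2/(7·π).
Then c_7 = (a_7 − i·b_7)/2 = -i/(7·π).

Final answer: -i/(7·π)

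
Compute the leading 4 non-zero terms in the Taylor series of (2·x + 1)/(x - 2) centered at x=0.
-5·x^3/16 - 5·x^2/8 - 5·x/4 - 1/2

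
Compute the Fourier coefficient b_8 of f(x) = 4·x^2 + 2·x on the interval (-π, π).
b_8 = (1/π) ∫_{-π}^{π} f(x)·sin(8x) dx.
Evaluate the integral (use parity and integration by parts as needed): b_8 = -1/2.

Final answer: -1/2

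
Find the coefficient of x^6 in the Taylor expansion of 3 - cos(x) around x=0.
Expand to order 6: 3 - cos(x) = x^6/720 - x^4/24 + x^2/2 + 2 + O(x^7).
The coefficient of x^6 is 1/720.

Final answer: 1/720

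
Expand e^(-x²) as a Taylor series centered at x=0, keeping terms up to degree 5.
x^4/2 - x^2 + 1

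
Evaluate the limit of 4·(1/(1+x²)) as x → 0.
Direct substitution at x = 0 gives 4.

Final answer: 4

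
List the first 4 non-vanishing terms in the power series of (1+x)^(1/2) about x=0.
x^3/16 - x^2/8 + x/2 + 1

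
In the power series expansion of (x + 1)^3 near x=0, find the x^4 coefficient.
Expand to order 4: (x + 1)^3 = x^3 + 3·x^2 + 3·x + 1 + O(x^5).
The coefficient of x^4 is 0.

Final answer: 0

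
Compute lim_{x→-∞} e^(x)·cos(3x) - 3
Evaluate the dominant behaviour as x → -∞; each term tends to a finite value or vanishes.
Limit = -3.

Final answer: -3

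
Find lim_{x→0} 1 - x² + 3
Direct substitution at x = 0 gives 4.

Final answer: 4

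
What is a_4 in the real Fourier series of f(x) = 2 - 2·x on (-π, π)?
a_4 = (1/π) ∫_{-π}^{π} f(x)·cos(4x) dx.
Evaluate the integral (use parity and integration by parts as needed): a_4 = 0.

Final answer: 0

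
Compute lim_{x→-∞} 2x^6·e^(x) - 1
The product is a 0·∞ indeterminate form at x → -∞.
Rewrite the product as 2x^6 / e^(-x) (an ∞/∞ form) and apply L'Hôpital, or use the standard hierarchy e^(|x|) ≫ |x^6| as x → -∞.
The indeterminate product → 0, so the limit = -1.

Final answer: -1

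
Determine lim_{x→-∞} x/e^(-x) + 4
The quotient is an ∞/∞ indeterminate form as x → -∞.
Compare growth rates of the dominant terms (exponentials ≫ polynomials ≫ logarithms), or apply L'Hôpital's rule; the quotient → 0.
Adding the constant: 0 + 4 = 4. Limit = 4.

Final answer: 4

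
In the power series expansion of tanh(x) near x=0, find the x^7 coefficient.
Expand to order 7: tanh(x) = -17·x^7/315 + 2·x^5/15 - x^3/3 + x + O(x^8).
The coefficient of x^7 is -17/315.

Final answer: -17/315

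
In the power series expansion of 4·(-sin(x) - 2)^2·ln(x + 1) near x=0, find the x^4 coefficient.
Expand to order 4: 4·(-sin(x) - 2)^2·ln(x + 1) = -10·x^4/3 + 4·x^3/3 + 8·x^2 + 16·x + O(x^5).
The coefficient of x^4 is -10/3.

Final answer: -10/3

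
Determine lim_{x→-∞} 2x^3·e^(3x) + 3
The product is a 0·∞ indeterminate form at x → -∞.
Rewrite the product as 2x^3 / e^(-3x) (an ∞/∞ form) and apply L'Hôpital, or use the standard hierarchy e^(3|x|) ≫ |x^3| as x → -∞.
The indeterminate product → 0, so the limit = 3.

Final answer: 3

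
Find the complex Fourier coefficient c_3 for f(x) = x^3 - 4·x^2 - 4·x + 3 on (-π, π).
Compute the real Fourier coefficients first: a_3 = 16/9, b_3 = -28/9 + 2·π^2/3.
Then c_3 = (a_3 − i·b_3)/2 = 8/9 - i·π^2/3 + 14·i/9.

Final answer: 8/9 - i·π^2/3 + 14·i/9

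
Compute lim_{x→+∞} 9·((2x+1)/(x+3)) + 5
Evaluate the dominant behaviour as x → +∞; each term tends to a finite value or vanishes.
Limit = 23.

Final answer: 23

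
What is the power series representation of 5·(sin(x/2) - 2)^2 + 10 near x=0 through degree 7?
x^7/32256 + x^6/288 - x^5/192 - 5·x^4/48 + 5·x^3/12 + 5·x^2/4 - 10·x + 30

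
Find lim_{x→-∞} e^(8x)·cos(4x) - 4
Evaluate the dominant behaviour as x → -∞; each term tends to a finite value or vanishes.
Limit = -4.

Final answer: -4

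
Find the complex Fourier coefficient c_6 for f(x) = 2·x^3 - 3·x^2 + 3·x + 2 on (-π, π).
Compute the real Fourier coefficients first: a_6 = -1/3, b_6 = -2·π^2/3 - 8/9.
Then c_6 = (a_6 − i·b_6)/2 = -1/6 + 4·i/9 + i·π^2/3.

Final answer: -1/6 + 4·i/9 + i·π^2/3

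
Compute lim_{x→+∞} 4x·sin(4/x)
As x → +∞: let u = 4/x → 0⁺; then 4·x·sin(4/x) = 4·4·sin(u)/u → 4·4·1 = 16.
Limit = 16.

Final answer: 16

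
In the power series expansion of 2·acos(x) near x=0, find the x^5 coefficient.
Expand to order 5: 2·acos(x) = -3·x^5/20 - x^3/3 - 2·x + π + O(x^6).
The coefficient of x^5 is -3/20.

Final answer: -3/20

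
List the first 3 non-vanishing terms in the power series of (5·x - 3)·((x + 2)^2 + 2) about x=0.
17·x^2 + 18·x - 18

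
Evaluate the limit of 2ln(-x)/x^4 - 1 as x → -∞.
The quotient is an ∞/∞ indeterminate form as x → -∞.
Compare growth rates of the dominant terms (exponentials ≫ polynomials ≫ logarithms), or apply L'Hôpital's rule; the quotient → 0.
Adding the constant: 0 - 1 = -1. Limit = -1.

Final answer: -1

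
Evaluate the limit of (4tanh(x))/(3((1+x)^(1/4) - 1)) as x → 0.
Both numerator and denominator → 0 as x → 0; this is a 0/0 indeterminate form.
Expand each to leading order near x = 0: numerator ~ 4·x, denominator ~ 3·x/4.
The limit of the ratio is 16/3.

Final answer: 16/3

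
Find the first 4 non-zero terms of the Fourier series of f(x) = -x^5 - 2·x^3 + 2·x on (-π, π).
(-212 - 2·π^4 + 36·π^2)·sin(x) + (-3·π^2 + 5/2 + π^4)·sin(2·x) + (-2·π^4/3 + 100/81 + 4·π^2/27)·sin(3·x) + (-73/64 + 3·π^2/8 + π^4/2)·sin(4·x)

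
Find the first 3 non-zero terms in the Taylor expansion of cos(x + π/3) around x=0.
-x^2/4 - √(3)·x/2 + 1/2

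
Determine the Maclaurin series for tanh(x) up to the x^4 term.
-x^3/3 + x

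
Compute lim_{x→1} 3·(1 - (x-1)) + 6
Direct substitution at x = 1 gives 9.

Final answer: 9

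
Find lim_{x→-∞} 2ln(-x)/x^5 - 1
The quotient is an ∞/∞ indeterminate form as x → -∞.
Compare growth rates of the dominant terms (exponentials ≫ polynomials ≫ logarithms), or apply L'Hôpital's rule; the quotient → 0.
Adding the constant: 0 - 1 = -1. Limit = -1.

Final answer: -1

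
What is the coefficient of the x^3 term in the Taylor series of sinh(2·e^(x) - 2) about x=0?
5/3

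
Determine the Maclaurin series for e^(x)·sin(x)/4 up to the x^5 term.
-x^5/120 + x^3/12 + x^2/4 + x/4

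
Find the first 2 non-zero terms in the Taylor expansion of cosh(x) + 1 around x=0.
x^2/2 + 2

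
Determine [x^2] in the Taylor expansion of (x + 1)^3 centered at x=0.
Expand to order 2: (x + 1)^3 = 3·x^2 + 3·x + 1 + O(x^3).
The coefficient of x^2 is 3.

Final answer: 3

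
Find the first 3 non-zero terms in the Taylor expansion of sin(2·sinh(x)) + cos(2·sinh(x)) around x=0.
-2·x^2 + 2·x + 1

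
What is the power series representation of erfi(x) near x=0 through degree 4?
2·x^3/(3·√(π)) + 2·x/√(π)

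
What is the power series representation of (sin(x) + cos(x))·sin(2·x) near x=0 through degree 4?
-5·x^4/3 - 7·x^3/3 + 2·x^2 + 2·x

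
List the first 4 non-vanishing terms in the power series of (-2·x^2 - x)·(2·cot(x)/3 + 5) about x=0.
4·x^3/9 - 88·x^2/9 - 19·x/3 - 2/3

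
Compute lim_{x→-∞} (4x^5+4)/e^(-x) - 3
The quotient is an ∞/∞ indeterminate form as x → -∞.
Compare growth rates of the dominant terms (exponentials ≫ polynomials ≫ logarithms), or apply L'Hôpital's rule; the quotient → 0.
Adding the constant: 0 - 3 = -3. Limit = -3.

Final answer: -3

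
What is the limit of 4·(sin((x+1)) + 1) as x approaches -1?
Direct substitution at x = -1 gives 4.

Final answer: 4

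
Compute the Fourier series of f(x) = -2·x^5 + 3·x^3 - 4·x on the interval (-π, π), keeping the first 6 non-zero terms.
(-524 - 4·π^4 + 86·π^2)·sin(x) + (-13·π^2 + 47/2 + 2·π^4)·sin(2·x) + (-4·π^4/3 - 484/81 + 134·π^2/27)·sin(3·x) + (-11·π^2/4 + 97/32 + π^4)·sin(4·x) + (-4·π^4/5 - 1276/625 + 46·π^2/25)·sin(5·x) + (-37·π^2/27 + 253/162 + 2·π^4/3)·sin(6·x)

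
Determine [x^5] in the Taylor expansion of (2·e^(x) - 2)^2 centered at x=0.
Expand to order 5: (2·e^(x) - 2)^2 = x^5 + 7·x^4/3 + 4·x^3 + 4·x^2 + O(x^6).
The coefficient of x^5 is 1.

Final answer: 1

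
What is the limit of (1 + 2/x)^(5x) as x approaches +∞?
As x → +∞: write (1 + 2/x)^(5x) = ((1 + 2/x)^x)^5 → (e^2)^5 = e^10.
Limit = e^(10).

Final answer: e^(10)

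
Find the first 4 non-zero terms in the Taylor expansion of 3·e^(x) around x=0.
x^3/2 + 3·x^2/2 + 3·x + 3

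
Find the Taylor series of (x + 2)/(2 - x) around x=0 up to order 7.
x^7/64 + x^6/32 + x^5/16 + x^4/8 + x^3/4 + x^2/2 + x + 1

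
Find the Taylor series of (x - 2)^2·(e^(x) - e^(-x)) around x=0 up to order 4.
-4·x^4/3 + 10·x^3/3 - 8·x^2 + 8·x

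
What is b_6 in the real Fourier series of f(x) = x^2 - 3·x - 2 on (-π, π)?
b_6 = (1/π) ∫_{-π}^{π} f(x)·sin(6x) dx.
Evaluate the integral (use parity and integration by parts as needed): b_6 = 1.

Final answer: 1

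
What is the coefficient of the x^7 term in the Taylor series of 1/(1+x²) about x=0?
Expand to order 7: 1/(1+x²) = -x^6 + x^4 - x^2 + 1 + O(x^8).
The coefficient of x^7 is 0.

Final answer: 0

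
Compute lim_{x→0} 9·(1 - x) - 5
Direct substitution at x = 0 gives 4.

Final answer: 4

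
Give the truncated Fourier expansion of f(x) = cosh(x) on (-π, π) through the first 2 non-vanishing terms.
-cos(x)·sinh(π)/π + sinh(π)/π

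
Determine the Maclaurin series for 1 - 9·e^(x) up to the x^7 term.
-x^7/560 - x^6/80 - 3·x^5/40 - 3·x^4/8 - 3·x^3/2 - 9·x^2/2 - 9·x - 8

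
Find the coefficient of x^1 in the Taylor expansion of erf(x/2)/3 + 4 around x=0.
Expand to order 1: erf(x/2)/3 + 4 = x/(3·√(π)) + 4 + O(x^2).
The coefficient of x^1 is 1/(3·√(π)).

Final answer: 1/(3·√(π))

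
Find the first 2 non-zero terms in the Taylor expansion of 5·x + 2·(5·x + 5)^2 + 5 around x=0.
105·x + 55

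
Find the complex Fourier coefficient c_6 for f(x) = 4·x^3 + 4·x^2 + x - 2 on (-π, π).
Compute the real Fourier coefficients first: a_6 = 4/9, b_6 = -4·π^2/3 - 1/9.
Then c_6 = (a_6 − i·b_6)/2 = 2/9 + i/18 + 2·i·π^2/3.

Final answer: 2/9 + i/18 + 2·i·π^2/3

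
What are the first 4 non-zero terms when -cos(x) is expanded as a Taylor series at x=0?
x^6/720 - x^4/24 + x^2/2 - 1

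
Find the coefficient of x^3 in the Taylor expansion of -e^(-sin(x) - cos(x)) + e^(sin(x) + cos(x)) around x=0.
Expand to order 3: -e^(-sin(x) - cos(x)) + e^(sin(x) + cos(x)) = x^3·(-e/2 + e^(-1)/2) - x^2·e^(-1) + x·(e^(-1) + e) - e^(-1) + e + O(x^4).
The coefficient of x^3 is -e/2 + e^(-1)/2.

Final answer: -e/2 + e^(-1)/2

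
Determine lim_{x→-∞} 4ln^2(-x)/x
This is an ∞/∞ indeterminate form as x → -∞.
Compare growth rates of the dominant terms (exponentials ≫ polynomials ≫ logarithms), or apply L'Hôpital's rule; the quotient → 0.
Limit = 0.

Final answer: 0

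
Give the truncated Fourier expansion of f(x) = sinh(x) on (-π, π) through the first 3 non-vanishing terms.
sin(x)·sinh(π)/π - 4·sin(2·x)·sinh(π)/(5·π) + 3·sin(3·x)·sinh(π)/(5·π)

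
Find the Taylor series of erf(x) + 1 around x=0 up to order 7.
-x^7/(21·√(π)) + x^5/(5·√(π)) - 2·x^3/(3·√(π)) + 2·x/√(π) + 1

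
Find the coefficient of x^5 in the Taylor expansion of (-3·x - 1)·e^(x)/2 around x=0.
Expand to order 5: (-3·x - 1)·e^(x)/2 = -x^5/15 - 13·x^4/48 - 5·x^3/6 - 7·x^2/4 - 2·x - 1/2 + O(x^6).
The coefficient of x^5 is -1/15.

Final answer: -1/15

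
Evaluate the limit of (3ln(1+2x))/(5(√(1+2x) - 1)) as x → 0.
Both numerator and denominator → 0 as x → 0; this is a 0/0 indeterminate form.
Expand each to leading order near x = 0: numerator ~ 6·x, denominator ~ 5·x.
The limit of the ratio is 6/5.

Final answer: 6/5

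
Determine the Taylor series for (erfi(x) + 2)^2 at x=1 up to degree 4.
erfi(1)^2 + 4 + 4·erfi(1) + (4·e·erfi(1) + 8·e)·(x - 1)/√(π) + (4·√(π)·e^(2) + 4·e·π·erfi(1) + 8·e·π)·(x - 1)^2/π^(3/2) + (4·e·π·erfi(1) + 8·e·π + 8·√(π)·e^(2))·(x - 1)^3/π^(3/2) + (10·e·π·erfi(1) + 20·e·π + 36·√(π)·e^(2))·(x - 1)^4/(3·π^(3/2))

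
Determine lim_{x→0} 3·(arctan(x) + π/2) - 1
Direct substitution at x = 0 gives -1 + 3·π/2.

Final answer: -1 + 3·π/2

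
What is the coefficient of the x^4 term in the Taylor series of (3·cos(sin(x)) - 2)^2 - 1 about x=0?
Expand to order 4: (3·cos(sin(x)) - 2)^2 - 1 = 7·x^4/2 - 3·x^2 + O(x^5).
The coefficient of x^4 is 7/2.

Final answer: 7/2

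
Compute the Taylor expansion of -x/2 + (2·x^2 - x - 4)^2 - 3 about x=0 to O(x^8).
4·x^4 - 4·x^3 - 15·x^2 + 15·x/2 + 13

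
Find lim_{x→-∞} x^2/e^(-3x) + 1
The quotient is an ∞/∞ indeterminate form as x → -∞.
Compare growth rates of the dominant terms (exponentials ≫ polynomials ≫ logarithms), or apply L'Hôpital's rule; the quotient → 0.
Adding the constant: 0 + 1 = 1. Limit = 1.

Final answer: 1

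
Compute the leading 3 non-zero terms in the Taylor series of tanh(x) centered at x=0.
2·x^5/15 - x^3/3 + x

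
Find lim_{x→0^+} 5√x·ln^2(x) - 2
The product is a 0·∞ indeterminate form at x → 0⁺.
Rewrite the product as 5·ln^2(x) / x^(-1/2) and apply L'Hôpital, or use the standard hierarchy x^(-1/2) ≫ |ln x|^2 as x → 0⁺.
The indeterminate product → 0, so the limit = -2.

Final answer: -2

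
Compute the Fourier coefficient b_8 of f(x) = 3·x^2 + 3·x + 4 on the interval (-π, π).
b_8 = (1/π) ∫_{-π}^{π} f(x)·sin(8x) dx.
Evaluate the integral (use parity and integration by parts as needed): b_8 = -3/4.

Final answer: -3/4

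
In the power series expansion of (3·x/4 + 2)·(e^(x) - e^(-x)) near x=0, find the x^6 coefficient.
Expand to order 6: (3·x/4 + 2)·(e^(x) - e^(-x)) = x^6/80 + x^5/30 + x^4/4 + 2·x^3/3 + 3·x^2/2 + 4·x + O(x^7).
The coefficient of x^6 is 1/80.

Final answer: 1/80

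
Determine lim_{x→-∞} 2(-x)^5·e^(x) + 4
The product is a 0·∞ indeterminate form at x → -∞.
Rewrite the product as 2(-x)^5 / e^(-x) (an ∞/∞ form) and apply L'Hôpital, or use the standard hierarchy e^(|x|) ≫ |(-x)^5| as x → -∞.
The indeterminate product → 0, so the limit = 4.

Final answer: 4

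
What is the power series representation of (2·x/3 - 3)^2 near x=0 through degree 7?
4·x^2/9 - 4·x + 9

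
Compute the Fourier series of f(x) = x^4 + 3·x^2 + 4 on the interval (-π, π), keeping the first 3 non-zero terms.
(36 - 8·π^2)·cos(x) + 2·π^2·cos(2·x) + 4 + π^2 + π^4/5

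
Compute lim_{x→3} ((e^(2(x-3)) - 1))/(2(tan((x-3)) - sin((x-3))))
Both numerator and denominator → 0 as x → 3; this is a 0/0 indeterminate form.
Expand each to leading order near x = 3: numerator ~ 2·(x - 3), denominator ~ (x - 3)^3.
The limit of the ratio is ∞.

Final answer: ∞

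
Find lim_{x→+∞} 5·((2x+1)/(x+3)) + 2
Evaluate the dominant behaviour as x → +∞; each term tends to a finite value or vanishes.
Limit = 12.

Final answer: 12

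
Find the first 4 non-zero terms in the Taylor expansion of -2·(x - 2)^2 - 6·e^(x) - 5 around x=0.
-x^3 - 5·x^2 + 2·x - 19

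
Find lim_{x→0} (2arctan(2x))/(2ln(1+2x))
Both numerator and denominator → 0 as x → 0; this is a 0/0 indeterminate form.
Expand each to leading order near x = 0: numerator ~ 4·x, denominator ~ 4·x.
The limit of the ratio is 1.

Final answer: 1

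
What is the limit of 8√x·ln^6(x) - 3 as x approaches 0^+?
The product is a 0·∞ indeterminate form at x → 0⁺.
Rewrite the product as 8·ln^6(x) / x^(-1/2) and apply L'Hôpital, or use the standard hierarchy x^(-1/2) ≫ |ln x|^6 as x → 0⁺.
The indeterminate product → 0, so the limit = -3.

Final answer: -3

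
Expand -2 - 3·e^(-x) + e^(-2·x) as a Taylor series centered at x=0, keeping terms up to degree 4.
13·x^4/24 - 5·x^3/6 + x^2/2 + x - 4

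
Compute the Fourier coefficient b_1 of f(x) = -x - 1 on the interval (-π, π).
b_1 = (1/π) ∫_{-π}^{π} f(x)·sin(1x) dx.
Evaluate the integral (use parity and integration by parts as needed): b_1 = -2.

Final answer: -2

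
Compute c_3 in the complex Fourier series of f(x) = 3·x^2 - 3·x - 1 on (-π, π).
Compute the real Fourier coefficients first: a_3 = -4/3, b_3 = -2.
Then c_3 = (a_3 − i·b_3)/2 = -2/3 + i.

Final answer: -2/3 + i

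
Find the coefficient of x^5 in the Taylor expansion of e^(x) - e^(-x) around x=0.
Expand to order 5: e^(x) - e^(-x) = x^5/60 + x^3/3 + 2·x + O(x^6).
The coefficient of x^5 is 1/60.

Final answer: 1/60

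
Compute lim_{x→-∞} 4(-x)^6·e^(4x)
This is a 0·∞ indeterminate form at x → -∞.
Rewrite the product as 4(-x)^6 / e^(-4x) (an ∞/∞ form) and apply L'Hôpital, or use the standard hierarchy e^(4|x|) ≫ |(-x)^6| as x → -∞.
The indeterminate product → 0, so the limit = 0.

Final answer: 0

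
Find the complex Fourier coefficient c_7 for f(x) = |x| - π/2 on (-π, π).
Compute the real Fourier coefficients first: a_7 = -4/(49·π), b_7 = 0.
Then c_7 = (a_7 − i·b_7)/2 = -2/(49·π).

Final answer: -2/(49·π)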